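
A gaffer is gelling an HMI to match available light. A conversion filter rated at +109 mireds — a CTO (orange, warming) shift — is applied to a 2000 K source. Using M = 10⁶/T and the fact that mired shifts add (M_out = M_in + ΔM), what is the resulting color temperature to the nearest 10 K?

M_in = 10⁶/2000 = 500.00 mireds.
M_out = 500.00 + (+109) = 609.00 mireds.
T_out = 10⁶/609.00 = 1642.0 K → 1640 K.

1640 K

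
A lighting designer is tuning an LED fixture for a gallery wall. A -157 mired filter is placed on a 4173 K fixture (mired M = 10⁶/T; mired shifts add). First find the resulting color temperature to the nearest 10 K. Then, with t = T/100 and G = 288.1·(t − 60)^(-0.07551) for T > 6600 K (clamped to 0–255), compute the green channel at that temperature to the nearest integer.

211

M_in = 10⁶/4173 = 239.64; M_out = 239.64 + (-157) = 82.64.
T_out = 10⁶/82.64 = 12101.3 K → 12100 K; t = 121.
G = 288.1·(121 − 60)^(-0.07551) = 288.1·61^(-0.07551) = 288.1·0.73314 = 211.219.
Rounded: 211.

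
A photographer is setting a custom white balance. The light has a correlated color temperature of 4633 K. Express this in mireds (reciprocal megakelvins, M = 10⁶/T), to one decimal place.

M = 10⁶ / 4633 = 215.843 → 215.8 mireds.

215.8 mireds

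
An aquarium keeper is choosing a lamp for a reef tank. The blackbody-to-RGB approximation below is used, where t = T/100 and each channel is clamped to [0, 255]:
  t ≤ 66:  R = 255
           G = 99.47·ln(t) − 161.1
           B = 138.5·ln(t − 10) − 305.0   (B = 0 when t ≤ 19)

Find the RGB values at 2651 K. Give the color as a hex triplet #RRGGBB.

t = 2651/100 = 26.51; the t ≤ 66 branch applies.
R = 255 by definition for t ≤ 66.
G = 99.47·ln 26.51 − 161.1 = 99.47·3.2775 − 161.1 = 164.915.
B = 138.5·ln(26.51 − 10) − 305.0 = 138.5·ln 16.51 − 305.0 = 138.5·2.8040 − 305.0 = 83.349.
Rounded: (255, 165, 83).
In hex: #FFA553.

#FFA553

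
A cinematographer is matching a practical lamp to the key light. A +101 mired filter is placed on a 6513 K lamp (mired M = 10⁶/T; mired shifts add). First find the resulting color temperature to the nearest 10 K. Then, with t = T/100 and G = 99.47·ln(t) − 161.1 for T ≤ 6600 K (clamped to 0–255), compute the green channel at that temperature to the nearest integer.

M_in = 10⁶/6513 = 153.54; M_out = 153.54 + (+101) = 254.54.
T_out = 10⁶/254.54 = 3928.7 K → 3930 K; t = 39.3.
G = 99.47·ln 39.3 − 161.1 = 99.47·3.6712 − 161.1 = 204.077.
Rounded: 204.

204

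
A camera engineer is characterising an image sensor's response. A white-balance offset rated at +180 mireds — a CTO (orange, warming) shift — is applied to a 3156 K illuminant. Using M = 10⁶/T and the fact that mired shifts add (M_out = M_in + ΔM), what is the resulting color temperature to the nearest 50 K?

2000 K

M_in = 10⁶/3156 = 316.86 mireds.
M_out = 316.86 + (+180) = 496.86 mireds.
T_out = 10⁶/496.86 = 2012.7 K → 2000 K.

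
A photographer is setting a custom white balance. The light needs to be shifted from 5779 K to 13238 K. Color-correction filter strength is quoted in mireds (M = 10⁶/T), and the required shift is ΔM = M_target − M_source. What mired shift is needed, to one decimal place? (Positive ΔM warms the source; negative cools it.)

-97.5 mireds

M_source = 10⁶/5779 = 173.040; M_target = 10⁶/13238 = 75.540.
ΔM = 75.540 − 173.040 = -97.500 → -97.5 mireds, a cooling shift.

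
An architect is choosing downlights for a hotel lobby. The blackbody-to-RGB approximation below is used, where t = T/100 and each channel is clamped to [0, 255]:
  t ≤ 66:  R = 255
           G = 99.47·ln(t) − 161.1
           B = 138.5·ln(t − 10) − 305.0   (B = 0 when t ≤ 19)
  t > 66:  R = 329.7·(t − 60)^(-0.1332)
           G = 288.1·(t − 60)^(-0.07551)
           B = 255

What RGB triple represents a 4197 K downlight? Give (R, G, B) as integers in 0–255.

t = 4197/100 = 41.97; the t ≤ 66 branch applies.
R = 255 by definition for t ≤ 66.
G = 99.47·ln 41.97 − 161.1 = 99.47·3.7370 − 161.1 = 210.615.
B = 138.5·ln(41.97 − 10) − 305.0 = 138.5·ln 31.97 − 305.0 = 138.5·3.4648 − 305.0 = 174.875.
Rounded: (255, 211, 175).

(255, 211, 175)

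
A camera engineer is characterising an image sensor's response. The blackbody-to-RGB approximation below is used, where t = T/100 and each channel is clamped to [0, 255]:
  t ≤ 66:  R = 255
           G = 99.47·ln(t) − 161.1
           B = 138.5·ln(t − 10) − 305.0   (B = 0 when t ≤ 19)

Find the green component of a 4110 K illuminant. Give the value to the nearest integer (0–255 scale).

t = 4110/100 = 41.1; the t ≤ 66 branch applies.
G = 99.47·ln 41.1 − 161.1 = 99.47·3.7160 − 161.1 = 208.531.
Rounded: 209.

209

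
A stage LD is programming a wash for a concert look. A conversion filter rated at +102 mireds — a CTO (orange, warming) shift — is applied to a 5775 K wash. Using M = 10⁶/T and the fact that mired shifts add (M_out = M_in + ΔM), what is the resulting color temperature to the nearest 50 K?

3650 K

M_in = 10⁶/5775 = 173.16 mireds.
M_out = 173.16 + (+102) = 275.16 mireds.
T_out = 10⁶/275.16 = 3634.2 K → 3650 K.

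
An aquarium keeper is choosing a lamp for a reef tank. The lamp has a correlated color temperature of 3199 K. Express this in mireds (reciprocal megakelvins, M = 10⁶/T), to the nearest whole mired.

M = 10⁶ / 3199 = 312.598 → 313 mireds.

313 mireds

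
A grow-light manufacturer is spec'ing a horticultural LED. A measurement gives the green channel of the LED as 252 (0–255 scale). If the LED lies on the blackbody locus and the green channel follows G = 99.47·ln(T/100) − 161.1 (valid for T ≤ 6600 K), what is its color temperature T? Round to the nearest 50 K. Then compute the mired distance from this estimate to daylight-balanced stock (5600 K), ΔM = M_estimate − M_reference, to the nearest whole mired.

-21 mireds

ln t = (252 + 161.1) / 99.47 = 4.1530.
t = e^4.1530 = 63.625.
T = 100·t = 6363 K → 6350 K to the nearest 50 K.
M_estimate = 10⁶/6350 = 157.48; M_reference = 10⁶/5600 = 178.57.
ΔM = 157.48 − 178.57 = -21.09 → -21 mireds.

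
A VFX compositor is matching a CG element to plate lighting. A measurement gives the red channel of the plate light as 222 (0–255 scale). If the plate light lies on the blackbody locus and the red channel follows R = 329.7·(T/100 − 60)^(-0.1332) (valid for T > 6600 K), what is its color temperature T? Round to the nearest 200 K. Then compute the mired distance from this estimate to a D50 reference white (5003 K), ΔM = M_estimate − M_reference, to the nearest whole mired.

(t − 60)^(-0.1332) = 222/329.7 = 0.67334.
t − 60 = 0.67334^(1/-0.1332) = 0.67334^(-7.508) = 19.478, so t = 79.478.
T = 100·t = 7948 K → 8000 K to the nearest 200 K.
M_estimate = 10⁶/8000 = 125.00; M_reference = 10⁶/5003 = 199.88.
ΔM = 125.00 − 199.88 = -74.88 → -75 mireds.

-75 mireds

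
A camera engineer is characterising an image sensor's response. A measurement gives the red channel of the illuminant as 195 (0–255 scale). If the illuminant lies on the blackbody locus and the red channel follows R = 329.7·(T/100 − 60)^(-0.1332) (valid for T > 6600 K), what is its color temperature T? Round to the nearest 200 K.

(t − 60)^(-0.1332) = 195/329.7 = 0.59145.
t − 60 = 0.59145^(1/-0.1332) = 0.59145^(-7.508) = 51.564, so t = 111.564.
T = 100·t = 11156 K → 11200 K to the nearest 200 K.

11200 K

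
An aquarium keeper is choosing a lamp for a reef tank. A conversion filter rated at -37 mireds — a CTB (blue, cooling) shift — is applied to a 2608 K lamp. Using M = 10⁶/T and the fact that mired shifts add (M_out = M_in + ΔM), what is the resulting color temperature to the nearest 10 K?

M_in = 10⁶/2608 = 383.44 mireds.
M_out = 383.44 + (-37) = 346.44 mireds.
T_out = 10⁶/346.44 = 2886.5 K → 2890 K.

2890 K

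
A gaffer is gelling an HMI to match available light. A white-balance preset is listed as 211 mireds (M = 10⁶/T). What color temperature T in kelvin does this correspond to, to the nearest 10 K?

T = 10⁶ / 211 = 4739.34 K → 4740 K.

4740 K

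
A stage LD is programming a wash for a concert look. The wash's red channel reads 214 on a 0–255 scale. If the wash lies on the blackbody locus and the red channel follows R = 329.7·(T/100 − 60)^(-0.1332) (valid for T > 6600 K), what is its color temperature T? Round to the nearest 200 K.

(t − 60)^(-0.1332) = 214/329.7 = 0.64907.
t − 60 = 0.64907^(1/-0.1332) = 0.64907^(-7.508) = 25.657, so t = 85.657.
T = 100·t = 8566 K → 8600 K to the nearest 200 K.

8600 K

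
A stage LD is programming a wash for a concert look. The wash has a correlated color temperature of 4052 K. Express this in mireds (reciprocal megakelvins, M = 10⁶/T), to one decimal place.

M = 10⁶ / 4052 = 246.792 → 246.8 mireds.

246.8 mireds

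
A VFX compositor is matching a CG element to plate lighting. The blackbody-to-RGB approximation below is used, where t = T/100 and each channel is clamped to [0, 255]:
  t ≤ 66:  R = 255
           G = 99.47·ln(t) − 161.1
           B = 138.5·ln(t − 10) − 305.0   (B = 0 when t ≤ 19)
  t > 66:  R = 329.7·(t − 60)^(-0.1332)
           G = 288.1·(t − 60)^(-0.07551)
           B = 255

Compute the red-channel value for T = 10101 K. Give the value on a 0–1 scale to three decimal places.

0.788

t = 10101/100 = 101.01; the t > 66 branch applies.
R = 329.7·(101.01 − 60)^(-0.1332) = 329.7·41.01^(-0.1332) = 329.7·0.60977 = 201.040.
On a 0–1 scale: 201.040/255 = 0.7884 → 0.788.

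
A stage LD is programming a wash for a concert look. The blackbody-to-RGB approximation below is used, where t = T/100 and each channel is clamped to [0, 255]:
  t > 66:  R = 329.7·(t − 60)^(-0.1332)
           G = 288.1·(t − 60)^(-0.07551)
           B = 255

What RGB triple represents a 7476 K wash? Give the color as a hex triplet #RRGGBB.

#E6EBFF

t = 7476/100 = 74.76; the t > 66 branch applies.
R = 329.7·(74.76 − 60)^(-0.1332) = 329.7·14.76^(-0.1332) = 329.7·0.69868 = 230.354.
G = 288.1·(74.76 − 60)^(-0.07551) = 288.1·14.76^(-0.07551) = 288.1·0.81606 = 235.107.
B = 255 by definition for t > 66.
Rounded: (230, 235, 255).
In hex: #E6EBFF.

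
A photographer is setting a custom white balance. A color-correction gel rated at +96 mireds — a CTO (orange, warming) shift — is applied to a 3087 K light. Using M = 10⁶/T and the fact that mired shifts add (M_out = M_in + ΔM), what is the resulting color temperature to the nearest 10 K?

M_in = 10⁶/3087 = 323.94 mireds.
M_out = 323.94 + (+96) = 419.94 mireds.
T_out = 10⁶/419.94 = 2381.3 K → 2380 K.

2380 K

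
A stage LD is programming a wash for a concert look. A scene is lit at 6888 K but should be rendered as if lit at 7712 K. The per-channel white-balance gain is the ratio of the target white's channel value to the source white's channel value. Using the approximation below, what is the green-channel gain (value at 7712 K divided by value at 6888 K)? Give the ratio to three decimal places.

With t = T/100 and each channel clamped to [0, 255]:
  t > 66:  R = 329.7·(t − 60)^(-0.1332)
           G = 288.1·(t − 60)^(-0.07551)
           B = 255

At 6888 K (t = 68.88):
  G = 288.1·(68.88 − 60)^(-0.07551) = 288.1·8.88^(-0.07551) = 288.1·0.84798 = 244.303.
At 7712 K (t = 77.12):
  G = 288.1·(77.12 − 60)^(-0.07551) = 288.1·17.12^(-0.07551) = 288.1·0.80697 = 232.488.
Gain = 232.488 / 244.303 = 0.9516 → 0.952.

0.952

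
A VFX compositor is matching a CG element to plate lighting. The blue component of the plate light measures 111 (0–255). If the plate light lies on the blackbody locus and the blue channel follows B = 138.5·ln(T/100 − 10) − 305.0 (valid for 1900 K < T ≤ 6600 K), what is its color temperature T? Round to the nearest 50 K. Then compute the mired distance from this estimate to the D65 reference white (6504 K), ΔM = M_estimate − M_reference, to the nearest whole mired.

+180 mireds

ln(t − 10) = (111 + 305.0) / 138.5 = 3.0036.
t − 10 = e^3.0036 = 20.158, so t = 30.158.
T = 100·t = 3016 K → 3000 K to the nearest 50 K.
M_estimate = 10⁶/3000 = 333.33; M_reference = 10⁶/6504 = 153.75.
ΔM = 333.33 − 153.75 = 179.58 → +180 mireds.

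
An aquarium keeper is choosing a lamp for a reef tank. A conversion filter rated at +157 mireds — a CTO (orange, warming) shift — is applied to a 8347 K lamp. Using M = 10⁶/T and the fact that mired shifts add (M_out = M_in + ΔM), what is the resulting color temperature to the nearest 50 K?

3600 K

M_in = 10⁶/8347 = 119.80 mireds.
M_out = 119.80 + (+157) = 276.80 mireds.
T_out = 10⁶/276.80 = 3612.7 K → 3600 K.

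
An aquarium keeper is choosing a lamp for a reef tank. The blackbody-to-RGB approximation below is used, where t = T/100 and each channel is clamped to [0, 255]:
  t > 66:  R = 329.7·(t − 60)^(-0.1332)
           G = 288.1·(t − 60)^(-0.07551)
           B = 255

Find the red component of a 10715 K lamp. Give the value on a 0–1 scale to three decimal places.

0.774

t = 10715/100 = 107.15; the t > 66 branch applies.
R = 329.7·(107.15 − 60)^(-0.1332) = 329.7·47.15^(-0.1332) = 329.7·0.59854 = 197.338.
On a 0–1 scale: 197.338/255 = 0.7739 → 0.774.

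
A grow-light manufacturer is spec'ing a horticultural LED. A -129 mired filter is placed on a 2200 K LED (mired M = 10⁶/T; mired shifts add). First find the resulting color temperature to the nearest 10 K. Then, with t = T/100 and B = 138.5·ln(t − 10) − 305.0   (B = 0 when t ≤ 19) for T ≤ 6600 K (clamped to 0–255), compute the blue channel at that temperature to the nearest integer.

M_in = 10⁶/2200 = 454.55; M_out = 454.55 + (-129) = 325.55.
T_out = 10⁶/325.55 = 3071.8 K → 3070 K; t = 30.7.
B = 138.5·ln(30.7 − 10) − 305.0 = 138.5·ln 20.7 − 305.0 = 138.5·3.0301 − 305.0 = 114.674.
Rounded: 115.

115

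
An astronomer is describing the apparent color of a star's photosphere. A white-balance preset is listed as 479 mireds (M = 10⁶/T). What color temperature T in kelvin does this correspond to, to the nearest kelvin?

2088 K

T = 10⁶ / 479 = 2087.68 K → 2088 K.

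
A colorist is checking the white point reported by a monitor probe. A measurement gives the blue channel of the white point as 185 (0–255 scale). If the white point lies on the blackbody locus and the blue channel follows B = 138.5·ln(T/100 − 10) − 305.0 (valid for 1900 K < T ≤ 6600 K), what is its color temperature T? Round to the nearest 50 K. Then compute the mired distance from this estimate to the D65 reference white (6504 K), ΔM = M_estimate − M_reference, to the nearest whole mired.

+71 mireds

ln(t − 10) = (185 + 305.0) / 138.5 = 3.5379.
t − 10 = e^3.5379 = 34.395, so t = 44.395.
T = 100·t = 4439 K → 4450 K to the nearest 50 K.
M_estimate = 10⁶/4450 = 224.72; M_reference = 10⁶/6504 = 153.75.
ΔM = 224.72 − 153.75 = 70.97 → +71 mireds.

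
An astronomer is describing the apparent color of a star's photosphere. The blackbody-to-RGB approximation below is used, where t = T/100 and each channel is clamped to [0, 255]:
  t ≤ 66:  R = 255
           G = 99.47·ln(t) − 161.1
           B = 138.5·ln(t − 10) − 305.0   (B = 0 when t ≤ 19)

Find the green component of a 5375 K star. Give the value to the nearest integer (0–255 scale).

t = 5375/100 = 53.75; the t ≤ 66 branch applies.
G = 99.47·ln 53.75 − 161.1 = 99.47·3.9843 − 161.1 = 235.223.
Rounded: 235.

235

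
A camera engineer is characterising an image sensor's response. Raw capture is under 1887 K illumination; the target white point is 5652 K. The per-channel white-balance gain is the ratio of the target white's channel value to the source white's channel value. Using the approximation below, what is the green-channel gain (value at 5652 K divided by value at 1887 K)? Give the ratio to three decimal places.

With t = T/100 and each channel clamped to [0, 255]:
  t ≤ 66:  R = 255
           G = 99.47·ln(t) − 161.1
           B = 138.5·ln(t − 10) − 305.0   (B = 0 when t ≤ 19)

At 1887 K (t = 18.87):
  G = 99.47·ln 18.87 − 161.1 = 99.47·2.9376 − 161.1 = 131.100.
At 5652 K (t = 56.52):
  G = 99.47·ln 56.52 − 161.1 = 99.47·4.0346 − 161.1 = 240.221.
Gain = 240.221 / 131.100 = 1.8323 → 1.832.

1.832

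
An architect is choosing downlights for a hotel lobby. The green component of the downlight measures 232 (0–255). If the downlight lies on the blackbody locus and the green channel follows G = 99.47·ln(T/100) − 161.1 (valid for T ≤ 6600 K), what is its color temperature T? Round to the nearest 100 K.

ln t = (232 + 161.1) / 99.47 = 3.9519.
t = e^3.9519 = 52.036.
T = 100·t = 5204 K → 5200 K to the nearest 100 K.

5200 K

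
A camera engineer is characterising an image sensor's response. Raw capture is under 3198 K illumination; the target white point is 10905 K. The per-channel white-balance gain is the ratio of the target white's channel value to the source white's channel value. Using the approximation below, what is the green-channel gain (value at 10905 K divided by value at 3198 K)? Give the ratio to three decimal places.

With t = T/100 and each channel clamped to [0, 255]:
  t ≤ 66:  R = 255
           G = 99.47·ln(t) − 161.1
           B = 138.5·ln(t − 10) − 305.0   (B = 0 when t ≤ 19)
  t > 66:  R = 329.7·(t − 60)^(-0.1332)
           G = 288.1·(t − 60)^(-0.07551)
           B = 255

At 3198 K (t = 31.98):
  G = 99.47·ln 31.98 − 161.1 = 99.47·3.4651 − 161.1 = 183.575.
At 10905 K (t = 109.05):
  G = 288.1·(109.05 − 60)^(-0.07551) = 288.1·49.05^(-0.07551) = 288.1·0.74531 = 214.725.
Gain = 214.725 / 183.575 = 1.1697 → 1.170.

1.170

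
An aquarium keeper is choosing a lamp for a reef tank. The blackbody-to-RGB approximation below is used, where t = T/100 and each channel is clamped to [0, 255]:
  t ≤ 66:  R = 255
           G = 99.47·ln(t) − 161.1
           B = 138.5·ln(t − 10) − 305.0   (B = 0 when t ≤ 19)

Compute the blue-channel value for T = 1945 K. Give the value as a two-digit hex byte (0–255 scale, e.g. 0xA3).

0x06

t = 1945/100 = 19.45; the t ≤ 66 branch applies.
B = 138.5·ln(19.45 − 10) − 305.0 = 138.5·ln 9.45 − 305.0 = 138.5·2.2460 − 305.0 = 6.073.
Rounded: 6; in hex, 0x06.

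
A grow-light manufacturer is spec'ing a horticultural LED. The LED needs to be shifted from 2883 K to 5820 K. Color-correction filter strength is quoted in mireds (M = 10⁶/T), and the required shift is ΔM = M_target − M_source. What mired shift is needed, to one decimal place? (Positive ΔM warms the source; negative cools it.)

M_source = 10⁶/2883 = 346.861; M_target = 10⁶/5820 = 171.821.
ΔM = 171.821 − 346.861 = -175.040 → -175.0 mireds, a cooling shift.

-175.0 mireds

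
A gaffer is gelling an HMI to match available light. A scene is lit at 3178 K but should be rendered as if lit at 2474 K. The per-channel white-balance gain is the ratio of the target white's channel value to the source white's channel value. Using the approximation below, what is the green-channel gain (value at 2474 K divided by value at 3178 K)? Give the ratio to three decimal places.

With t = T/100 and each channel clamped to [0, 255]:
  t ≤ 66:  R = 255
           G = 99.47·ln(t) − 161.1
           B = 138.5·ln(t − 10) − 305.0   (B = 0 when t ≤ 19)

At 3178 K (t = 31.78):
  G = 99.47·ln 31.78 − 161.1 = 99.47·3.4588 − 161.1 = 182.951.
At 2474 K (t = 24.74):
  G = 99.47·ln 24.74 − 161.1 = 99.47·3.2084 − 161.1 = 158.042.
Gain = 158.042 / 182.951 = 0.8638 → 0.864.

0.864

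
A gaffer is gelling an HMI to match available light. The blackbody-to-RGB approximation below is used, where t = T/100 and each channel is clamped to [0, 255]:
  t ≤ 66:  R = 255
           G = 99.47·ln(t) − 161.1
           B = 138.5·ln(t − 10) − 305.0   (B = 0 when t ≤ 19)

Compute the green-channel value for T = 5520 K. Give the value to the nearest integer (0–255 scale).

238

t = 5520/100 = 55.2; the t ≤ 66 branch applies.
G = 99.47·ln 55.2 − 161.1 = 99.47·4.0110 − 161.1 = 237.870.
Rounded: 238.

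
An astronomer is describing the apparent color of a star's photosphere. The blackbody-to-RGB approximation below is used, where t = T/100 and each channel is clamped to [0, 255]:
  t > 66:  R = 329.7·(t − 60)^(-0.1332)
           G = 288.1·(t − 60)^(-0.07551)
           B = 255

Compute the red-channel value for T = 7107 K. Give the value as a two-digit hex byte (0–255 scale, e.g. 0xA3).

0xEF

t = 7107/100 = 71.07; the t > 66 branch applies.
R = 329.7·(71.07 − 60)^(-0.1332) = 329.7·11.07^(-0.1332) = 329.7·0.72597 = 239.353.
Rounded: 239; in hex, 0xEF.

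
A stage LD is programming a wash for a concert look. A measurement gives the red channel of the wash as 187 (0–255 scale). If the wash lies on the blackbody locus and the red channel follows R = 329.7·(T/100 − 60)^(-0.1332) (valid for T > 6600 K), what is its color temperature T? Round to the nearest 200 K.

(t − 60)^(-0.1332) = 187/329.7 = 0.56718.
t − 60 = 0.56718^(1/-0.1332) = 0.56718^(-7.508) = 70.620, so t = 130.620.
T = 100·t = 13062 K → 13000 K to the nearest 200 K.

13000 K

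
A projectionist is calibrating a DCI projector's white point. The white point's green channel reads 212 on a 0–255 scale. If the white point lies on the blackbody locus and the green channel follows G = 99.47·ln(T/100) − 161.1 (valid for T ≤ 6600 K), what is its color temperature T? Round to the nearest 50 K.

ln t = (212 + 161.1) / 99.47 = 3.7509.
t = e^3.7509 = 42.559.
T = 100·t = 4256 K → 4250 K to the nearest 50 K.

4250 K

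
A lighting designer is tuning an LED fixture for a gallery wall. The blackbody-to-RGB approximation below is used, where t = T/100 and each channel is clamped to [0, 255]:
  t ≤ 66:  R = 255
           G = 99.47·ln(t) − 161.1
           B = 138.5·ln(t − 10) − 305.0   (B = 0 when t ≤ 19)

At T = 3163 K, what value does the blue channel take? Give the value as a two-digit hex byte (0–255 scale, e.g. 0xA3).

0x79

t = 3163/100 = 31.63; the t ≤ 66 branch applies.
B = 138.5·ln(31.63 − 10) − 305.0 = 138.5·ln 21.63 − 305.0 = 138.5·3.0741 − 305.0 = 120.760.
Rounded: 121; in hex, 0x79.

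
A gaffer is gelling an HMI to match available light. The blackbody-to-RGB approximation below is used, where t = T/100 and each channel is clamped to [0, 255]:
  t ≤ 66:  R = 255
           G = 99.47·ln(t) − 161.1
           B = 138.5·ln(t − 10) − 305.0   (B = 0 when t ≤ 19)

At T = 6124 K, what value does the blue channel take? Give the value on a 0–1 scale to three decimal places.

t = 6124/100 = 61.24; the t ≤ 66 branch applies.
B = 138.5·ln(61.24 − 10) − 305.0 = 138.5·ln 51.24 − 305.0 = 138.5·3.9365 − 305.0 = 240.208.
On a 0–1 scale: 240.208/255 = 0.9420 → 0.942.

0.942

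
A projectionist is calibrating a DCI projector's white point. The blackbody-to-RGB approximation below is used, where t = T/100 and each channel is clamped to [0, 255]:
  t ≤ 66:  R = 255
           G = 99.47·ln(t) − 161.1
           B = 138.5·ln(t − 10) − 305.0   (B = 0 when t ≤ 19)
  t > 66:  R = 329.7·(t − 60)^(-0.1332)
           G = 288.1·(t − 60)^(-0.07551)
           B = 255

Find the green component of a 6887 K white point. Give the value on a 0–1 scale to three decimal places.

t = 6887/100 = 68.87; the t > 66 branch applies.
G = 288.1·(68.87 − 60)^(-0.07551) = 288.1·8.87^(-0.07551) = 288.1·0.84805 = 244.324.
On a 0–1 scale: 244.324/255 = 0.9581 → 0.958.

0.958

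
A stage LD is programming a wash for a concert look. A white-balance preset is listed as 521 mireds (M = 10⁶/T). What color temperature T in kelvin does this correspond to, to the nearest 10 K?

1920 K

T = 10⁶ / 521 = 1919.39 K → 1920 K.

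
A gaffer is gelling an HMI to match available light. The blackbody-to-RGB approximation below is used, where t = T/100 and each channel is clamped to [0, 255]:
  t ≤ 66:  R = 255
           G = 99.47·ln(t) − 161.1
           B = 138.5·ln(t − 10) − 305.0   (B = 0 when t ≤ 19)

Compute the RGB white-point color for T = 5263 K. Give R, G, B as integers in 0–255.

t = 5263/100 = 52.63; the t ≤ 66 branch applies.
R = 255 by definition for t ≤ 66.
G = 99.47·ln 52.63 − 161.1 = 99.47·3.9633 − 161.1 = 233.128.
B = 138.5·ln(52.63 − 10) − 305.0 = 138.5·ln 42.63 − 305.0 = 138.5·3.7526 − 305.0 = 214.729.
Rounded: (255, 233, 215).

R=255, G=233, B=215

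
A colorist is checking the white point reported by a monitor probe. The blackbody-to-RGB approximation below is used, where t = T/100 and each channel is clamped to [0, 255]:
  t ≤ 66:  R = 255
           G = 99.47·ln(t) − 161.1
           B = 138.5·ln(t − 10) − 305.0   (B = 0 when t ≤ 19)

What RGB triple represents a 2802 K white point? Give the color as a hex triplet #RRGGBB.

t = 2802/100 = 28.02; the t ≤ 66 branch applies.
R = 255 by definition for t ≤ 66.
G = 99.47·ln 28.02 − 161.1 = 99.47·3.3329 − 161.1 = 170.425.
B = 138.5·ln(28.02 − 10) − 305.0 = 138.5·ln 18.02 − 305.0 = 138.5·2.8915 − 305.0 = 95.470.
Rounded: (255, 170, 95).
In hex: #FFAA5F.

#FFAA5F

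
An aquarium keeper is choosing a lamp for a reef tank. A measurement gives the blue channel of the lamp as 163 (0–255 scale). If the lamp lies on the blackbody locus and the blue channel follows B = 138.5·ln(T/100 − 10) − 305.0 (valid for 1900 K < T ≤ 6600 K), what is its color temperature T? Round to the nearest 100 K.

3900 K

ln(t − 10) = (163 + 305.0) / 138.5 = 3.3791.
t − 10 = e^3.3791 = 29.343, so t = 39.343.
T = 100·t = 3934 K → 3900 K to the nearest 100 K.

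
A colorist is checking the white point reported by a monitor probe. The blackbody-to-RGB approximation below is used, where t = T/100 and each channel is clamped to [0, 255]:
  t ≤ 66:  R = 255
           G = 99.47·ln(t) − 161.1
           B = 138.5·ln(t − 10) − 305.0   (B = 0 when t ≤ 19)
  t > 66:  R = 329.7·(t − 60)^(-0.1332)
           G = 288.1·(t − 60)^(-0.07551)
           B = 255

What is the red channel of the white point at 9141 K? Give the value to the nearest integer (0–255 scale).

208

t = 9141/100 = 91.41; the t > 66 branch applies.
R = 329.7·(91.41 − 60)^(-0.1332) = 329.7·31.41^(-0.1332) = 329.7·0.63182 = 208.310.
Rounded: 208.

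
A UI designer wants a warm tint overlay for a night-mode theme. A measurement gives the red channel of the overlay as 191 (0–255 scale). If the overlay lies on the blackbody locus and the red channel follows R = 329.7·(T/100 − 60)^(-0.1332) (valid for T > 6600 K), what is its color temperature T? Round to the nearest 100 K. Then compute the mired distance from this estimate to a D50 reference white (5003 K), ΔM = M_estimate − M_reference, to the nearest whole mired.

-117 mireds

(t − 60)^(-0.1332) = 191/329.7 = 0.57931.
t − 60 = 0.57931^(1/-0.1332) = 0.57931^(-7.508) = 60.245, so t = 120.245.
T = 100·t = 12025 K → 12000 K to the nearest 100 K.
M_estimate = 10⁶/12000 = 83.33; M_reference = 10⁶/5003 = 199.88.
ΔM = 83.33 − 199.88 = -116.55 → -117 mireds.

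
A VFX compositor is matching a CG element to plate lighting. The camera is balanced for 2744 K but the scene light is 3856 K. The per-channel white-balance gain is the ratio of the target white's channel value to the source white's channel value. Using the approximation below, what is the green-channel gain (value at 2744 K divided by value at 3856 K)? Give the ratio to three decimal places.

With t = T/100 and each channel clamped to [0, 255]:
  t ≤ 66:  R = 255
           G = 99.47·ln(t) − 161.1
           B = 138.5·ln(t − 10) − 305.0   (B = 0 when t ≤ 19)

At 3856 K (t = 38.56):
  G = 99.47·ln 38.56 − 161.1 = 99.47·3.6522 − 161.1 = 202.186.
At 2744 K (t = 27.44):
  G = 99.47·ln 27.44 − 161.1 = 99.47·3.3120 − 161.1 = 168.345.
Gain = 168.345 / 202.186 = 0.8326 → 0.833.

0.833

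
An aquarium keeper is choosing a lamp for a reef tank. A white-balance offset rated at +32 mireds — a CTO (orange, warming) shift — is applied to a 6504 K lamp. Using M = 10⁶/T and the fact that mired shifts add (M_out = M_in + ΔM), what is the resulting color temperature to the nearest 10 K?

M_in = 10⁶/6504 = 153.75 mireds.
M_out = 153.75 + (+32) = 185.75 mireds.
T_out = 10⁶/185.75 = 5383.5 K → 5380 K.

5380 K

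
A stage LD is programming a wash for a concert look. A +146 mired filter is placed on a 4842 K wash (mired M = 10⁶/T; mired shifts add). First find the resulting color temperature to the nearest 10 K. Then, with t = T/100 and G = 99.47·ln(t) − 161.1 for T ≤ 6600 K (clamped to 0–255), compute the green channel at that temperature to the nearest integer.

M_in = 10⁶/4842 = 206.53; M_out = 206.53 + (+146) = 352.53.
T_out = 10⁶/352.53 = 2836.7 K → 2840 K; t = 28.4.
G = 99.47·ln 28.4 − 161.1 = 99.47·3.3464 − 161.1 = 171.765.
Rounded: 172.

172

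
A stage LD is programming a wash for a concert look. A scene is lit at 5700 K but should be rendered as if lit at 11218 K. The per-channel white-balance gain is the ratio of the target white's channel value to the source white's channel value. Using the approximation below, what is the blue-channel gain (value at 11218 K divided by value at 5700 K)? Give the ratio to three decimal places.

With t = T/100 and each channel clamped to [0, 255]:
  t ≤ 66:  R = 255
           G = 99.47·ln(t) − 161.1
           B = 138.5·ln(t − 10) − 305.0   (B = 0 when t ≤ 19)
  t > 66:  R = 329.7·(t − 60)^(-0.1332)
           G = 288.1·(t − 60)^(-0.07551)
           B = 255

At 5700 K (t = 57):
  B = 138.5·ln(57 − 10) − 305.0 = 138.5·ln 47 − 305.0 = 138.5·3.8501 − 305.0 = 228.245.
At 11218 K (t = 112.18):
  B = 255 by definition for t > 66.
Gain = 255.000 / 228.245 = 1.1172 → 1.117.

1.117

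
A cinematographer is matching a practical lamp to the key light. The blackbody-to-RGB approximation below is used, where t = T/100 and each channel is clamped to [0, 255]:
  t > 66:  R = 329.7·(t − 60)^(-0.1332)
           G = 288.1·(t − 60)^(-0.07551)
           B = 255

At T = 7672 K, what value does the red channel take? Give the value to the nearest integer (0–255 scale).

227

t = 7672/100 = 76.72; the t > 66 branch applies.
R = 329.7·(76.72 − 60)^(-0.1332) = 329.7·16.72^(-0.1332) = 329.7·0.68717 = 226.560.
Rounded: 227.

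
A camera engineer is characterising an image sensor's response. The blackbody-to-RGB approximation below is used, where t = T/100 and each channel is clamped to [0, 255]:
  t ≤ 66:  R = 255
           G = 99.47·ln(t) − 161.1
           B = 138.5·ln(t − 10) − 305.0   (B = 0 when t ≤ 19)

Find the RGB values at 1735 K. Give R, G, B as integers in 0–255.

t = 1735/100 = 17.35; the t ≤ 66 branch applies.
R = 255 by definition for t ≤ 66.
G = 99.47·ln 17.35 − 161.1 = 99.47·2.8536 − 161.1 = 122.747.
t = 17.35 ≤ 19, so B = 0.
Rounded: (255, 123, 0).

R=255, G=123, B=0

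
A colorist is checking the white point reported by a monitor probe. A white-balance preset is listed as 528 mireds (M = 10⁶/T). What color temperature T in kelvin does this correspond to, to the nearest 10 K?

T = 10⁶ / 528 = 1893.94 K → 1890 K.

1890 K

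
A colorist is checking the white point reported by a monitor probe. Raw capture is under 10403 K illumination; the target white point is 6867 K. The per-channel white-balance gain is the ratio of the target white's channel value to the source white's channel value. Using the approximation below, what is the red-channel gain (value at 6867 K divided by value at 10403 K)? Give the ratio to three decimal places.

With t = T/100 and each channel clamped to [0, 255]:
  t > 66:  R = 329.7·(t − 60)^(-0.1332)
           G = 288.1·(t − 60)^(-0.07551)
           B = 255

At 10403 K (t = 104.03):
  R = 329.7·(104.03 − 60)^(-0.1332) = 329.7·44.03^(-0.1332) = 329.7·0.60402 = 199.146.
At 6867 K (t = 68.67):
  R = 329.7·(68.67 − 60)^(-0.1332) = 329.7·8.67^(-0.1332) = 329.7·0.74999 = 247.272.
Gain = 247.272 / 199.146 = 1.2417 → 1.242.

1.242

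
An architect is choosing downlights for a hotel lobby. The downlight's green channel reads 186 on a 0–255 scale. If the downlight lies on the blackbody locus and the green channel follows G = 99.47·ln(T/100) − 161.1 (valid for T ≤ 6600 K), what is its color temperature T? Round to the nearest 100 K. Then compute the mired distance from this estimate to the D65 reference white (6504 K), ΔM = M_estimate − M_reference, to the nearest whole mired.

ln t = (186 + 161.1) / 99.47 = 3.4895.
t = e^3.4895 = 32.769.
T = 100·t = 3277 K → 3300 K to the nearest 100 K.
M_estimate = 10⁶/3300 = 303.03; M_reference = 10⁶/6504 = 153.75.
ΔM = 303.03 − 153.75 = 149.28 → +149 mireds.

+149 mireds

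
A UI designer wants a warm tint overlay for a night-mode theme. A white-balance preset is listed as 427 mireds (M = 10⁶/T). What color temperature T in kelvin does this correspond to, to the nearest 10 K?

2340 K

T = 10⁶ / 427 = 2341.92 K → 2340 K.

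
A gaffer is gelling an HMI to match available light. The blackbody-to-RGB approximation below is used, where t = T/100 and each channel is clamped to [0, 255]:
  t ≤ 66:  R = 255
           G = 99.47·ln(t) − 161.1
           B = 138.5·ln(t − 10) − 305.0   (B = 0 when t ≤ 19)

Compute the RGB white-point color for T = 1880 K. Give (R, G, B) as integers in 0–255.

t = 1880/100 = 18.8; the t ≤ 66 branch applies.
R = 255 by definition for t ≤ 66.
G = 99.47·ln 18.8 − 161.1 = 99.47·2.9339 − 161.1 = 130.731.
t = 18.8 ≤ 19, so B = 0.
Rounded: (255, 131, 0).

(255, 131, 0)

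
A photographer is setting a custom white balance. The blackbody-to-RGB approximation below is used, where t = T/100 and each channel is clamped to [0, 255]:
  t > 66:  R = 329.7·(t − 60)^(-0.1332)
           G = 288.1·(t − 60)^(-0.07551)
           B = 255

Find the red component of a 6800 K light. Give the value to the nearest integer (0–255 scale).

t = 6800/100 = 68; the t > 66 branch applies.
R = 329.7·(68 − 60)^(-0.1332) = 329.7·8^(-0.1332) = 329.7·0.75807 = 249.935.
Rounded: 250.

250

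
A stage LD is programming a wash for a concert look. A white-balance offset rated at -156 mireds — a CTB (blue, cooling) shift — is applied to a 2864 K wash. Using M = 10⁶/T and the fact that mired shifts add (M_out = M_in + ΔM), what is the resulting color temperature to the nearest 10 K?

5180 K

M_in = 10⁶/2864 = 349.16 mireds.
M_out = 349.16 + (-156) = 193.16 mireds.
T_out = 10⁶/193.16 = 5177.0 K → 5180 K.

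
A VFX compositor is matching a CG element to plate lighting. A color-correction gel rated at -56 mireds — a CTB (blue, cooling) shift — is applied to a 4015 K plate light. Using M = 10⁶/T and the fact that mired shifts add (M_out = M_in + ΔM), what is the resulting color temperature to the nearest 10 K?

M_in = 10⁶/4015 = 249.07 mireds.
M_out = 249.07 + (-56) = 193.07 mireds.
T_out = 10⁶/193.07 = 5179.6 K → 5180 K.

5180 K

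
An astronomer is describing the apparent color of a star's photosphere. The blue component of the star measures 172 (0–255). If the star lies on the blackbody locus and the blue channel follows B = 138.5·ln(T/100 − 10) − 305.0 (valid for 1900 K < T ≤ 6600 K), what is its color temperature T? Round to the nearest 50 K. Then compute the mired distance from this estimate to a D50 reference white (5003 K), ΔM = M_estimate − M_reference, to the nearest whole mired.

+41 mireds

ln(t − 10) = (172 + 305.0) / 138.5 = 3.4440.
t − 10 = e^3.4440 = 31.313, so t = 41.313.
T = 100·t = 4131 K → 4150 K to the nearest 50 K.
M_estimate = 10⁶/4150 = 240.96; M_reference = 10⁶/5003 = 199.88.
ΔM = 240.96 − 199.88 = 41.08 → +41 mireds.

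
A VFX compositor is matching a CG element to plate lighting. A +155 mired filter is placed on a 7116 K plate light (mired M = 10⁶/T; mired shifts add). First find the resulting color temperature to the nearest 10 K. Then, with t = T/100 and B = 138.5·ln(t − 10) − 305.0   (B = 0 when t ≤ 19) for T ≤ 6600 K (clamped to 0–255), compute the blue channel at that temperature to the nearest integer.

M_in = 10⁶/7116 = 140.53; M_out = 140.53 + (+155) = 295.53.
T_out = 10⁶/295.53 = 3383.8 K → 3380 K; t = 33.8.
B = 138.5·ln(33.8 − 10) − 305.0 = 138.5·ln 23.8 − 305.0 = 138.5·3.1697 − 305.0 = 134.001.
Rounded: 134.

134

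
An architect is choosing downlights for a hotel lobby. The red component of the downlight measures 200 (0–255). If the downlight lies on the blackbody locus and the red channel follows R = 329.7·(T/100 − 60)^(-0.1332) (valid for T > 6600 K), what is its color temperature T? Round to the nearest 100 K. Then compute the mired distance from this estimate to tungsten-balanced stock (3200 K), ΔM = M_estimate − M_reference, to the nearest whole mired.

(t − 60)^(-0.1332) = 200/329.7 = 0.60661.
t − 60 = 0.60661^(1/-0.1332) = 0.60661^(-7.508) = 42.638, so t = 102.638.
T = 100·t = 10264 K → 10300 K to the nearest 100 K.
M_estimate = 10⁶/10300 = 97.09; M_reference = 10⁶/3200 = 312.50.
ΔM = 97.09 − 312.50 = -215.41 → -215 mireds.

-215 mireds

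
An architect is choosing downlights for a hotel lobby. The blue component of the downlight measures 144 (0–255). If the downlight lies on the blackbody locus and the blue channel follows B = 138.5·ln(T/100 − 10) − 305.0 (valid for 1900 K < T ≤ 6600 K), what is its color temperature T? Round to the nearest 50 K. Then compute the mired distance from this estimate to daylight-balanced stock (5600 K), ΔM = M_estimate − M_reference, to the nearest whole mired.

+103 mireds

ln(t − 10) = (144 + 305.0) / 138.5 = 3.2419.
t − 10 = e^3.2419 = 25.582, so t = 35.582.
T = 100·t = 3558 K → 3550 K to the nearest 50 K.
M_estimate = 10⁶/3550 = 281.69; M_reference = 10⁶/5600 = 178.57.
ΔM = 281.69 − 178.57 = 103.12 → +103 mireds.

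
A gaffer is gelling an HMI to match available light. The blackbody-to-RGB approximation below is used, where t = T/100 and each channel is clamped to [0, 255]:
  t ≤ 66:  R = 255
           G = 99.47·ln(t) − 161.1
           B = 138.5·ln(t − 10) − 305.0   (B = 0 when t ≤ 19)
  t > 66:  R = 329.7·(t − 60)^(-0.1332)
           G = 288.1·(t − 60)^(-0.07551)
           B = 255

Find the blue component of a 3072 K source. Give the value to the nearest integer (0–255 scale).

115

t = 3072/100 = 30.72; the t ≤ 66 branch applies.
B = 138.5·ln(30.72 − 10) − 305.0 = 138.5·ln 20.72 − 305.0 = 138.5·3.0311 − 305.0 = 114.807.
Rounded: 115.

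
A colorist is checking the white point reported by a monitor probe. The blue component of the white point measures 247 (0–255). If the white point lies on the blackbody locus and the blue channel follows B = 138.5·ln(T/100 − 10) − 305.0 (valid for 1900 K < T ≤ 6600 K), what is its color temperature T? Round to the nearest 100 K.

6400 K

ln(t − 10) = (247 + 305.0) / 138.5 = 3.9856.
t − 10 = e^3.9856 = 53.815, so t = 63.815.
T = 100·t = 6382 K → 6400 K to the nearest 100 K.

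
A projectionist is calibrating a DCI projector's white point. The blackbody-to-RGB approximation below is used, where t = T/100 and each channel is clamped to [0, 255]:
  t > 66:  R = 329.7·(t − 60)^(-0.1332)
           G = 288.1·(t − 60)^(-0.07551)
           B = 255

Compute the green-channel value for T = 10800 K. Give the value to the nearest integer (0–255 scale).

t = 10800/100 = 108; the t > 66 branch applies.
G = 288.1·(108 − 60)^(-0.07551) = 288.1·48^(-0.07551) = 288.1·0.74653 = 215.076.
Rounded: 215.

215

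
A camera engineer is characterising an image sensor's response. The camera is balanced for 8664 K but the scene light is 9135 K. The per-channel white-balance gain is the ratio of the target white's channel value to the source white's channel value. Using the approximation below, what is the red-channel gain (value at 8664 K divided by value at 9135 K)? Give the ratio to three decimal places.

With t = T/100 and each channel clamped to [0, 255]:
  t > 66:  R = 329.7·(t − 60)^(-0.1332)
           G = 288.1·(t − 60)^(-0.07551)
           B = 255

1.022

At 9135 K (t = 91.35):
  R = 329.7·(91.35 − 60)^(-0.1332) = 329.7·31.35^(-0.1332) = 329.7·0.63198 = 208.363.
At 8664 K (t = 86.64):
  R = 329.7·(86.64 − 60)^(-0.1332) = 329.7·26.64^(-0.1332) = 329.7·0.64583 = 212.930.
Gain = 212.930 / 208.363 = 1.0219 → 1.022.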